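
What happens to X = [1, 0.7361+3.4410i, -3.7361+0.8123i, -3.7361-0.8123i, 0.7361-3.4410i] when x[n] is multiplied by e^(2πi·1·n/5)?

Modulation property: DFT(ω_5^(-1n)·x[n]) = X[(k-1) mod 5], so circularly shift X by 1 positions.

X[k-1] = [0.7361-3.4410i, 1, 0.7361+3.4410i, -3.7361+0.8123i, -3.7361-0.8123i]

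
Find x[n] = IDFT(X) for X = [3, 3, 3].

x[n] = (1/3) Σ(k=0 to 2) X[k] · e^(2πikn/3)

Computing each x[n]:
x[0] = 3
x[1] = 0
x[2] = 0

x = [3, 0, 0]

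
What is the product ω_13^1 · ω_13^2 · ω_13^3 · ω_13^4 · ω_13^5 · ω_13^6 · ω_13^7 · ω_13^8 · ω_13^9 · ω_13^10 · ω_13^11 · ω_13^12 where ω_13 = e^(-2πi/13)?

The primitive 13th roots of unity are ω_13^k for k coprime to 13: k ∈ {1, 2, 3, 4, 5, 6, 7, 8, 9, 10, 11, 12}
Their product equals the constant term of the cyclotomic polynomial Φ_13(x) up to sign.
For n ≥ 3, the product of all primitive nth roots of unity is 1. (For n=1 it is 1; for n=2 it is -1.)

1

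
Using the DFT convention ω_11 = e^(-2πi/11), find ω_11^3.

ω_11^3 = e^(-2πi·3/11)
= cos(-2π·3/11) + i·sin(-2π·3/11)
= cos(-6π/11) + i·sin(-6π/11)

ω_11^3 = cos(-6π/11) + i·sin(-6π/11) = -0.1423-0.9898i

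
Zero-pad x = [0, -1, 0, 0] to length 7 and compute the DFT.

Original 4-point DFT: [-1, 1i, 1, -1i]
Zero-padded 7-point DFT provides frequency interpolation.

DFT_7([x, 0, ...]) = [-1, -0.6235+0.7818i, 0.2225+0.9749i, 0.9010+0.4339i, 0.9010-0.4339i, 0.2225-0.9749i, -0.6235-0.7818i]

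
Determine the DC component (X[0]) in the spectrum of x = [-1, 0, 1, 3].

X[0] = Σ(n=0 to 3) x[n] · ω_4^0 = Σ x[n]
= (-1) + (0) + (1) + (3)

X[0] = 3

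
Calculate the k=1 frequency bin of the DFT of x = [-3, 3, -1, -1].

X[1] = Σ(n=0 to 3) x[n] · ω_4^(1n) where ω_4 = e^(-2πi/4)
= (-3)·ω_4^0 + (3)·ω_4^1 + (-1)·ω_4^2 + (-1)·ω_4^3

X[1] = -2-4i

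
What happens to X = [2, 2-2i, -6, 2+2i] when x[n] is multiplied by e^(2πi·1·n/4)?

Modulation property: DFT(ω_4^(-1n)·x[n]) = X[(k-1) mod 4], so circularly shift X by 1 positions.

X[k-1] = [2+2i, 2, 2-2i, -6]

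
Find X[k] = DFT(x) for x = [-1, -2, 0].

X[k] = Σ(n=0 to 2) x[n] · ω_3^(nk)
where ω_3 = e^(-2πi/3)

Computing each X[k]:
X[0] = -3
X[1] = 1.7321i
X[2] = -1.7321i

X = [-3, 1.7321i, -1.7321i]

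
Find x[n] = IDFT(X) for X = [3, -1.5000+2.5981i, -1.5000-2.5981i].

x[n] = (1/3) Σ(k=0 to 2) X[k] · e^(2πikn/3)

Computing each x[n]:
x[0] = 0
x[1] = 0
x[2] = 3

x = [0, 0, 3]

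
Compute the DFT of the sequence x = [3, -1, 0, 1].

X[k] = Σ(n=0 to 3) x[n] · ω_4^(nk)
where ω_4 = e^(-2πi/4)

Computing each X[k]:
X[0] = 3
X[1] = 3+2i
X[2] = 3
X[3] = 3-2i

X = [3, 3+2i, 3, 3-2i]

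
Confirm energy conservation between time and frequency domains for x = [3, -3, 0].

Time domain:
Σ|x[n]|² = |3|² + |-3|² + |0|² = 18.0000

Frequency domain:
(1/3)Σ|X[k]|² = (1/3)(|0|² + |4.5000+2.5981i|² + |4.5000-2.5981i|²) = (1/3)·54.0000 = 18.0000

Both sides agree, confirming Parseval's theorem.

Σ|x[n]|² = (1/N)Σ|X[k]|² = 18.0000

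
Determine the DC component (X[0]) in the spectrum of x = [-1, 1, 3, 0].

X[0] = Σ(n=0 to 3) x[n] · ω_4^0 = Σ x[n]
= (-1) + (1) + (3) + (0)

X[0] = 3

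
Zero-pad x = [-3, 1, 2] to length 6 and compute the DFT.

Original 3-point DFT: [0, -4.5000+0.8660i, -4.5000-0.8660i]
Zero-padded 6-point DFT provides frequency interpolation.

DFT_6([x, 0, ...]) = [0, -3.5000-2.5981i, -4.5000+0.8660i, -2, -4.5000-0.8660i, -3.5000+2.5981i]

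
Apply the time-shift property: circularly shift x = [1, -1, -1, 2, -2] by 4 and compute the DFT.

Time shift by 4: X_shifted[k] = ω_5^(4k) · X[k]
Shifted x = [-1, -1, 2, -2, 1]

DFT(x[n-4]) = [-1, -1.0000-0.4490i, -1.0000+4.9798i, -1.0000-4.9798i, -1.0000+0.4490i]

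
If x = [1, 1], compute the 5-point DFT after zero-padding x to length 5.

Original 2-point DFT: [2, 0]
Zero-padded 5-point DFT provides frequency interpolation.

DFT_5([x, 0, ...]) = [2, 1.3090-0.9511i, 0.1910-0.5878i, 0.1910+0.5878i, 1.3090+0.9511i]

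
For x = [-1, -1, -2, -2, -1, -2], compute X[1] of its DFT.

X[1] = Σ(n=0 to 5) x[n] · ω_6^(1n) where ω_6 = e^(-2πi/6)
= (-1)·ω_6^0 + (-1)·ω_6^1 + (-2)·ω_6^2 + (-2)·ω_6^3 + (-1)·ω_6^4 + (-2)·ω_6^5

X[1] = 1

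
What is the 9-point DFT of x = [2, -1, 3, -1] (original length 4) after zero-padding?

Original 4-point DFT: [3, -1, 7, -1]
Zero-padded 9-point DFT provides frequency interpolation.

DFT_9([x, 0, ...]) = [3, 2.2549-1.4456i, -0.4927-0.9073i, 3.4641i, 5.7378+3.1364i, 5.7378-3.1364i, -3.4641i, -0.4927+0.9073i, 2.2549+1.4456i]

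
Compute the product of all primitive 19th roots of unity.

The primitive 19th roots of unity are ω_19^k for k coprime to 19: k ∈ {1, 2, 3, 4, 5, 6, 7, 8, 9, 10, 11, 12, 13, 14, 15, 16, 17, 18}
Their product equals the constant term of the cyclotomic polynomial Φ_19(x) up to sign.
For n ≥ 3, the product of all primitive nth roots of unity is 1. (For n=1 it is 1; for n=2 it is -1.)

1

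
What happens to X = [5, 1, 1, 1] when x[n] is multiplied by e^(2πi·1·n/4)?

Modulation property: DFT(ω_4^(-1n)·x[n]) = X[(k-1) mod 4], so circularly shift X by 1 positions.

X[k-1] = [1, 5, 1, 1]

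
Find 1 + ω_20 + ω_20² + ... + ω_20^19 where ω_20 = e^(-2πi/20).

Sum of all nth roots of unity equals 0 for n > 1 (geometric series with r ≠ 1).

0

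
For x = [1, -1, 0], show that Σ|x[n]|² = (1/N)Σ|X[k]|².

Time domain:
Σ|x[n]|² = |1|² + |-1|² + |0|² = 2.0000

Frequency domain:
(1/3)Σ|X[k]|² = (1/3)(|0|² + |1.5000+0.8660i|² + |1.5000-0.8660i|²) = (1/3)·6.0000 = 2.0000

Both sides agree, confirming Parseval's theorem.

Σ|x[n]|² = (1/N)Σ|X[k]|² = 2.0000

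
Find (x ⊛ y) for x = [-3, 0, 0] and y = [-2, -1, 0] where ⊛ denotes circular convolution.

(x ⊛ y)[n] = Σ(m=0 to 2) x[m] · y[(n-m) mod 3]

Computing each output sample:
(x ⊛ y)[0] = 6
(x ⊛ y)[1] = 3
(x ⊛ y)[2] = 0

x ⊛ y = [6, 3, 0]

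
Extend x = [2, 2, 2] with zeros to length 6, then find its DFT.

Original 3-point DFT: [6, 0, 0]
Zero-padded 6-point DFT provides frequency interpolation.

DFT_6([x, 0, ...]) = [6, 2.0000-3.4641i, 0, 2, 0, 2.0000+3.4641i]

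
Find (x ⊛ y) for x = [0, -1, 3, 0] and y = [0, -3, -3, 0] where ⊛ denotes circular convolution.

(x ⊛ y)[n] = Σ(m=0 to 3) x[m] · y[(n-m) mod 4]

Computing each output sample:
(x ⊛ y)[0] = -9
(x ⊛ y)[1] = 0
(x ⊛ y)[2] = 3
(x ⊛ y)[3] = -6

x ⊛ y = [-9, 0, 3, -6]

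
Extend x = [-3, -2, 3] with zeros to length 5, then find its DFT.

Original 3-point DFT: [-2, -3.5000+4.3301i, -3.5000-4.3301i]
Zero-padded 5-point DFT provides frequency interpolation.

DFT_5([x, 0, ...]) = [-2, -6.0451+0.1388i, -0.4549+4.0287i, -0.4549-4.0287i, -6.0451-0.1388i]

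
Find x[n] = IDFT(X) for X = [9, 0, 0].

x[n] = (1/3) Σ(k=0 to 2) X[k] · e^(2πikn/3)

Computing each x[n]:
x[0] = 3
x[1] = 3
x[2] = 3

x = [3, 3, 3]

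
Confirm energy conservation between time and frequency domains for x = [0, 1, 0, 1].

Time domain:
Σ|x[n]|² = |0|² + |1|² + |0|² + |1|² = 2.0000

Frequency domain:
(1/4)Σ|X[k]|² = (1/4)(|2|² + |0|² + |-2|² + |0|²) = (1/4)·8.0000 = 2.0000

Both sides agree, confirming Parseval's theorem.

Σ|x[n]|² = (1/N)Σ|X[k]|² = 2.0000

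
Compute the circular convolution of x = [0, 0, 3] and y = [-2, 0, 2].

(x ⊛ y)[n] = Σ(m=0 to 2) x[m] · y[(n-m) mod 3]

Computing each output sample:
(x ⊛ y)[0] = 0
(x ⊛ y)[1] = 6
(x ⊛ y)[2] = -6

x ⊛ y = [0, 6, -6]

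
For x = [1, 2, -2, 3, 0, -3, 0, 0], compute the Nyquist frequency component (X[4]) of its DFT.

X[4] = Σ(n=0 to 7) x[n] · ω_8^(4n) where ω_8 = e^(-2πi/8)
= (1)·ω_8^0 + (2)·ω_8^4 + (-2)·ω_8^8 + (3)·ω_8^12 + (0)·ω_8^16 + (-3)·ω_8^20 + (0)·ω_8^24 + (0)·ω_8^28

X[4] = -3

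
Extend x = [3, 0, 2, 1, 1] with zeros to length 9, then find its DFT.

Original 5-point DFT: [7, 0.8820+0.3633i, 3.1180+1.5388i, 3.1180-1.5388i, 0.8820-0.3633i]
Zero-padded 9-point DFT provides frequency interpolation.

DFT_9([x, 0, ...]) = [7, 1.9076-3.1777i, 1.3867+0.8248i, 2.5000+0.8660i, 4.2057+1.4044i, 4.2057-1.4044i, 2.5000-0.8660i, 1.3867-0.8248i, 1.9076+3.1777i]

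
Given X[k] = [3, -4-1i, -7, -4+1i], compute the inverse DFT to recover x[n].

x[n] = (1/4) Σ(k=0 to 3) X[k] · e^(2πikn/4)

Computing each x[n]:
x[0] = -3
x[1] = 3
x[2] = 1
x[3] = 2

x = [-3, 3, 1, 2]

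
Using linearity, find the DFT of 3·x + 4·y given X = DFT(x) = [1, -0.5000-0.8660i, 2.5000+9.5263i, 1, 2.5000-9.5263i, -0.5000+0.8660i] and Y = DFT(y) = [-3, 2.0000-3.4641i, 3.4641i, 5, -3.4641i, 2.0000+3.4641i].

By linearity: DFT(3x + 4y) = 3·DFT(x) + 4·DFT(y)
= 3·[1, -0.5000-0.8660i, 2.5000+9.5263i, 1, 2.5000-9.5263i, -0.5000+0.8660i] + 4·[-3, 2.0000-3.4641i, 3.4641i, 5, -3.4641i, 2.0000+3.4641i]

Computing element-wise:
Z[0] = 3·(1) + 4·(-3) = -9
Z[1] = 3·(-0.5000-0.8660i) + 4·(2.0000-3.4641i) = 6.5000-16.4544i
Z[2] = 3·(2.5000+9.5263i) + 4·(3.4641i) = 7.5000+42.4353i
Z[3] = 3·(1) + 4·(5) = 23
Z[4] = 3·(2.5000-9.5263i) + 4·(-3.4641i) = 7.5000-42.4353i
Z[5] = 3·(-0.5000+0.8660i) + 4·(2.0000+3.4641i) = 6.5000+16.4544i

DFT(3x + 4y) = 3·X + 4·Y = [-9, 6.5000-16.4544i, 7.5000+42.4353i, 23, 7.5000-42.4353i, 6.5000+16.4544i]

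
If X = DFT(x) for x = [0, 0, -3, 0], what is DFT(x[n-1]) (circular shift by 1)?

Time shift by 1: X_shifted[k] = ω_4^(1k) · X[k]
Shifted x = [0, 0, 0, -3]

DFT(x[n-1]) = [-3, -3i, 3, 3i]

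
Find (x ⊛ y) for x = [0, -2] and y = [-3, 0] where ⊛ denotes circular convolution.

(x ⊛ y)[n] = Σ(m=0 to 1) x[m] · y[(n-m) mod 2]

Computing each output sample:
(x ⊛ y)[0] = 0
(x ⊛ y)[1] = 6

x ⊛ y = [0, 6]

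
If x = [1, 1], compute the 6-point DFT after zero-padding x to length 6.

Original 2-point DFT: [2, 0]
Zero-padded 6-point DFT provides frequency interpolation.

DFT_6([x, 0, ...]) = [2, 1.5000-0.8660i, 0.5000-0.8660i, 0, 0.5000+0.8660i, 1.5000+0.8660i]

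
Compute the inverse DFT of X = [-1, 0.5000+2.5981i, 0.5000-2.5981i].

x[n] = (1/3) Σ(k=0 to 2) X[k] · e^(2πikn/3)

Computing each x[n]:
x[0] = 0
x[1] = -2
x[2] = 1

x = [0, -2, 1]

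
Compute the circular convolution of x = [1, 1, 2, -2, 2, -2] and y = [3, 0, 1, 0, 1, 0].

(x ⊛ y)[n] = Σ(m=0 to 5) x[m] · y[(n-m) mod 6]

Computing each output sample:
(x ⊛ y)[0] = 7
(x ⊛ y)[1] = -1
(x ⊛ y)[2] = 9
(x ⊛ y)[3] = -7
(x ⊛ y)[4] = 9
(x ⊛ y)[5] = -7

x ⊛ y = [7, -1, 9, -7, 9, -7]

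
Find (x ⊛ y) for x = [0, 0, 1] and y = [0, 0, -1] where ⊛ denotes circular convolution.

(x ⊛ y)[n] = Σ(m=0 to 2) x[m] · y[(n-m) mod 3]

Computing each output sample:
(x ⊛ y)[0] = 0
(x ⊛ y)[1] = -1
(x ⊛ y)[2] = 0

x ⊛ y = [0, -1, 0]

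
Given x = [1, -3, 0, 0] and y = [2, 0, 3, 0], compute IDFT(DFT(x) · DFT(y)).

(x ⊛ y)[n] = Σ(m=0 to 3) x[m] · y[(n-m) mod 4]

Computing each output sample:
(x ⊛ y)[0] = 2
(x ⊛ y)[1] = -6
(x ⊛ y)[2] = 3
(x ⊛ y)[3] = -9

x ⊛ y = [2, -6, 3, -9]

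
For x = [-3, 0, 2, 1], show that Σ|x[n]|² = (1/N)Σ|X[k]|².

Time domain:
Σ|x[n]|² = |-3|² + |0|² + |2|² + |1|² = 14.0000

Frequency domain:
(1/4)Σ|X[k]|² = (1/4)(|0|² + |-5+1i|² + |-2|² + |-5-1i|²) = (1/4)·56.0000 = 14.0000

Both sides agree, confirming Parseval's theorem.

Σ|x[n]|² = (1/N)Σ|X[k]|² = 14.0000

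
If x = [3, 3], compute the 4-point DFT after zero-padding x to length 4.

Original 2-point DFT: [6, 0]
Zero-padded 4-point DFT provides frequency interpolation.

DFT_4([x, 0, ...]) = [6, 3-3i, 0, 3+3i]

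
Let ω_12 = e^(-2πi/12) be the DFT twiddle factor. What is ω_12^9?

ω_12^9 = e^(-2πi·9/12)
= cos(-2π·9/12) + i·sin(-2π·9/12)
= cos(-18π/12) + i·sin(-18π/12)

ω_12^9 = cos(-18π/12) + i·sin(-18π/12) = 1i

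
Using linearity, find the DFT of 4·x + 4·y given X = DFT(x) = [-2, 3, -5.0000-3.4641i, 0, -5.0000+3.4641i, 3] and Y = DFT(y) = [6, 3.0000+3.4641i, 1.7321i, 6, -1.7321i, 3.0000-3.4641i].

By linearity: DFT(4x + 4y) = 4·DFT(x) + 4·DFT(y)
= 4·[-2, 3, -5.0000-3.4641i, 0, -5.0000+3.4641i, 3] + 4·[6, 3.0000+3.4641i, 1.7321i, 6, -1.7321i, 3.0000-3.4641i]

Computing element-wise:
Z[0] = 4·(-2) + 4·(6) = 16
Z[1] = 4·(3) + 4·(3.0000+3.4641i) = 24.0000+13.8564i
Z[2] = 4·(-5.0000-3.4641i) + 4·(1.7321i) = -20.0000-6.9280i
Z[3] = 4·(0) + 4·(6) = 24
Z[4] = 4·(-5.0000+3.4641i) + 4·(-1.7321i) = -20.0000+6.9280i
Z[5] = 4·(3) + 4·(3.0000-3.4641i) = 24.0000-13.8564i

DFT(4x + 4y) = 4·X + 4·Y = [16, 24.0000+13.8564i, -20.0000-6.9280i, 24, -20.0000+6.9280i, 24.0000-13.8564i]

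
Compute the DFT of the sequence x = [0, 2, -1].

X[k] = Σ(n=0 to 2) x[n] · ω_3^(nk)
where ω_3 = e^(-2πi/3)

Computing each X[k]:
X[0] = 1
X[1] = -0.5000-2.5981i
X[2] = -0.5000+2.5981i

X = [1, -0.5000-2.5981i, -0.5000+2.5981i]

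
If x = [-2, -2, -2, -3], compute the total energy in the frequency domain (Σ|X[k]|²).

Parseval: Σ|x[n]|² = (1/N)Σ|X[k]|², so Σ|X[k]|² = N·Σ|x[n]|² = 4·21.0000

Σ|X[k]|² = N·Σ|x[n]|² = 4·21.0000 = 84.0000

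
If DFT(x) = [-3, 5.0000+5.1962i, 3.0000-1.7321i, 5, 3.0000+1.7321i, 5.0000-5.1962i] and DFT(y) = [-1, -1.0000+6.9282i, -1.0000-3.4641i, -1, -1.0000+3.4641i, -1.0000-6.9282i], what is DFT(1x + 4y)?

By linearity: DFT(1x + 4y) = 1·DFT(x) + 4·DFT(y)
= 1·[-3, 5.0000+5.1962i, 3.0000-1.7321i, 5, 3.0000+1.7321i, 5.0000-5.1962i] + 4·[-1, -1.0000+6.9282i, -1.0000-3.4641i, -1, -1.0000+3.4641i, -1.0000-6.9282i]

Computing element-wise:
Z[0] = 1·(-3) + 4·(-1) = -7
Z[1] = 1·(5.0000+5.1962i) + 4·(-1.0000+6.9282i) = 1.0000+32.9090i
Z[2] = 1·(3.0000-1.7321i) + 4·(-1.0000-3.4641i) = -1.0000-15.5885i
Z[3] = 1·(5) + 4·(-1) = 1
Z[4] = 1·(3.0000+1.7321i) + 4·(-1.0000+3.4641i) = -1.0000+15.5885i
Z[5] = 1·(5.0000-5.1962i) + 4·(-1.0000-6.9282i) = 1.0000-32.9090i

DFT(1x + 4y) = 1·X + 4·Y = [-7, 1.0000+32.9090i, -1.0000-15.5885i, 1, -1.0000+15.5885i, 1.0000-32.9090i]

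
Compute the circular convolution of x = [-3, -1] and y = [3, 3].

(x ⊛ y)[n] = Σ(m=0 to 1) x[m] · y[(n-m) mod 2]

Computing each output sample:
(x ⊛ y)[0] = -12
(x ⊛ y)[1] = -12

x ⊛ y = [-12, -12]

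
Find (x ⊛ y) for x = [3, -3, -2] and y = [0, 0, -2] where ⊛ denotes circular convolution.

(x ⊛ y)[n] = Σ(m=0 to 2) x[m] · y[(n-m) mod 3]

Computing each output sample:
(x ⊛ y)[0] = 6
(x ⊛ y)[1] = 4
(x ⊛ y)[2] = -6

x ⊛ y = [6, 4, -6]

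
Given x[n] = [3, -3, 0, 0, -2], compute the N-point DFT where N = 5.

X[k] = Σ(n=0 to 4) x[n] · ω_5^(nk)
where ω_5 = e^(-2πi/5)

Computing each X[k]:
X[0] = -2
X[1] = 1.4549+0.9511i
X[2] = 7.0451+0.5878i
X[3] = 7.0451-0.5878i
X[4] = 1.4549-0.9511i

X = [-2, 1.4549+0.9511i, 7.0451+0.5878i, 7.0451-0.5878i, 1.4549-0.9511i]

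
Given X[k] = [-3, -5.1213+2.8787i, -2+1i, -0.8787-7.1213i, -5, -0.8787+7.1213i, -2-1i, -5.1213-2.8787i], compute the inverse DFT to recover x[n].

x[n] = (1/8) Σ(k=0 to 7) X[k] · e^(2πikn/8)

Computing each x[n]:
x[0] = -3
x[1] = 0
x[2] = -3
x[3] = 2
x[4] = 0
x[5] = 0
x[6] = 2
x[7] = -1

x = [-3, 0, -3, 2, 0, 0, 2, -1]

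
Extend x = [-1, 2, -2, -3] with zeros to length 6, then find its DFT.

Original 4-point DFT: [-4, 1-5i, -2, 1+5i]
Zero-padded 6-point DFT provides frequency interpolation.

DFT_6([x, 0, ...]) = [-4, 4, -4.0000-3.4641i, -2, -4.0000+3.4641i, 4]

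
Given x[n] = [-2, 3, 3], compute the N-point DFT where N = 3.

X[k] = Σ(n=0 to 2) x[n] · ω_3^(nk)
where ω_3 = e^(-2πi/3)

Computing each X[k]:
X[0] = 4
X[1] = -5
X[2] = -5

X = [4, -5, -5]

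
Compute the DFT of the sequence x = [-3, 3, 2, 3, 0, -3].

X[k] = Σ(n=0 to 5) x[n] · ω_6^(nk)
where ω_6 = e^(-2πi/6)

Computing each X[k]:
X[0] = 2
X[1] = -7.0000-6.9282i
X[2] = -1.0000-3.4641i
X[3] = -4
X[4] = -1.0000+3.4641i
X[5] = -7.0000+6.9282i

X = [2, -7.0000-6.9282i, -1.0000-3.4641i, -4, -1.0000+3.4641i, -7.0000+6.9282i]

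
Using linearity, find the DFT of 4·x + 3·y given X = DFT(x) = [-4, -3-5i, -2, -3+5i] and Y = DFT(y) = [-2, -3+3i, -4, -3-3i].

By linearity: DFT(4x + 3y) = 4·DFT(x) + 3·DFT(y)
= 4·[-4, -3-5i, -2, -3+5i] + 3·[-2, -3+3i, -4, -3-3i]

Computing element-wise:
Z[0] = 4·(-4) + 3·(-2) = -22
Z[1] = 4·(-3-5i) + 3·(-3+3i) = -21-11i
Z[2] = 4·(-2) + 3·(-4) = -20
Z[3] = 4·(-3+5i) + 3·(-3-3i) = -21+11i

DFT(4x + 3y) = 4·X + 3·Y = [-22, -21-11i, -20, -21+11i]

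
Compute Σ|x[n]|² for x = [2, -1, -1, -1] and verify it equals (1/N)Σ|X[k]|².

Time domain:
Σ|x[n]|² = |2|² + |-1|² + |-1|² + |-1|² = 7.0000

Frequency domain:
(1/4)Σ|X[k]|² = (1/4)(|-1|² + |3|² + |3|² + |3|²) = (1/4)·28.0000 = 7.0000

Both sides agree, confirming Parseval's theorem.

Σ|x[n]|² = (1/N)Σ|X[k]|² = 7.0000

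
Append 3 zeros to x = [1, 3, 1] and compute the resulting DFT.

Original 3-point DFT: [5, -1.0000-1.7321i, -1.0000+1.7321i]
Zero-padded 6-point DFT provides frequency interpolation.

DFT_6([x, 0, ...]) = [5, 2.0000-3.4641i, -1.0000-1.7321i, -1, -1.0000+1.7321i, 2.0000+3.4641i]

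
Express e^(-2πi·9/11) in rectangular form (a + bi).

ω_11^9 = e^(-2πi·9/11)
= cos(-2π·9/11) + i·sin(-2π·9/11)
= cos(-18π/11) + i·sin(-18π/11)

ω_11^9 = cos(-18π/11) + i·sin(-18π/11) = 0.4154+0.9096i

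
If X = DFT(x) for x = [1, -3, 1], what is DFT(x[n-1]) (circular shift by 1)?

Time shift by 1: X_shifted[k] = ω_3^(1k) · X[k]
Shifted x = [1, 1, -3]

DFT(x[n-1]) = [-1, 2.0000-3.4641i, 2.0000+3.4641i]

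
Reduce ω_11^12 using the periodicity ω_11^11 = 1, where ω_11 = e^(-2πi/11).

Since ω_11^11 = 1, powers reduce modulo 11.
12 mod 11 = 1
So ω_11^12 = ω_11^1 = e^(-2πi·1/11)

ω_11^12 = ω_11^1 = 0.8413-0.5406i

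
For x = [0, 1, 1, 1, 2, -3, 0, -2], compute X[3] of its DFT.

X[3] = Σ(n=0 to 7) x[n] · ω_8^(3n) where ω_8 = e^(-2πi/8)
= (0)·ω_8^0 + (1)·ω_8^3 + (1)·ω_8^6 + (1)·ω_8^9 + (2)·ω_8^12 + (-3)·ω_8^15 + (0)·ω_8^18 + (-2)·ω_8^21

X[3] = -2.7071-3.9497i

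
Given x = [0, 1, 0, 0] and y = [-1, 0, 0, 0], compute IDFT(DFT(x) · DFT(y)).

(x ⊛ y)[n] = Σ(m=0 to 3) x[m] · y[(n-m) mod 4]

Computing each output sample:
(x ⊛ y)[0] = 0
(x ⊛ y)[1] = -1
(x ⊛ y)[2] = 0
(x ⊛ y)[3] = 0

x ⊛ y = [0, -1, 0, 0]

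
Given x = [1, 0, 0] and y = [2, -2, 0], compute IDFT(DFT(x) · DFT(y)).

(x ⊛ y)[n] = Σ(m=0 to 2) x[m] · y[(n-m) mod 3]

Computing each output sample:
(x ⊛ y)[0] = 2
(x ⊛ y)[1] = -2
(x ⊛ y)[2] = 0

x ⊛ y = [2, -2, 0]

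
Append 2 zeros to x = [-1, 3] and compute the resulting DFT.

Original 2-point DFT: [2, -4]
Zero-padded 4-point DFT provides frequency interpolation.

DFT_4([x, 0, ...]) = [2, -1-3i, -4, -1+3i]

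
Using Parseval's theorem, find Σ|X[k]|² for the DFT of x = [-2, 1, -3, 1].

Parseval: Σ|x[n]|² = (1/N)Σ|X[k]|², so Σ|X[k]|² = N·Σ|x[n]|² = 4·15.0000

Σ|X[k]|² = N·Σ|x[n]|² = 4·15.0000 = 60.0000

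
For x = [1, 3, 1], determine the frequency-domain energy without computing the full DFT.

Parseval: Σ|x[n]|² = (1/N)Σ|X[k]|², so Σ|X[k]|² = N·Σ|x[n]|² = 3·11.0000

Σ|X[k]|² = N·Σ|x[n]|² = 3·11.0000 = 33.0000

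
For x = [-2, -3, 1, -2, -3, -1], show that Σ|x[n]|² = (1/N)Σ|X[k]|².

Time domain:
Σ|x[n]|² = |-2|² + |-3|² + |1|² + |-2|² + |-3|² + |-1|² = 28.0000

Frequency domain:
(1/6)Σ|X[k]|² = (1/6)(|-10|² + |-1.0000-1.7321i|² + |-1.0000+5.1962i|² + |2|² + |-1.0000-5.1962i|² + |-1.0000+1.7321i|²) = (1/6)·168.0000 = 28.0000

Both sides agree, confirming Parseval's theorem.

Σ|x[n]|² = (1/N)Σ|X[k]|² = 28.0000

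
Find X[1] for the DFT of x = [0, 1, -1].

X[1] = Σ(n=0 to 2) x[n] · ω_3^(1n) where ω_3 = e^(-2πi/3)
= (0)·ω_3^0 + (1)·ω_3^1 + (-1)·ω_3^2

X[1] = -1.7321i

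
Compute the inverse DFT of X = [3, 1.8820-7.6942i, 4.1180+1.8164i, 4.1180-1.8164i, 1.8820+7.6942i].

x[n] = (1/5) Σ(k=0 to 4) X[k] · e^(2πikn/5)

Computing each x[n]:
x[0] = 3
x[1] = 2
x[2] = 3
x[3] = -2
x[4] = -3

x = [3, 2, 3, -2, -3]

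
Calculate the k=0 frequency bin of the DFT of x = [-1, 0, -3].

X[0] = Σ(n=0 to 2) x[n] · ω_3^0 = Σ x[n]
= (-1) + (0) + (-3)

X[0] = -4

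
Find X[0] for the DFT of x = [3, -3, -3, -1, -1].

X[0] = Σ(n=0 to 4) x[n] · ω_5^0 = Σ x[n]
= (3) + (-3) + (-3) + (-1) + (-1)

X[0] = -5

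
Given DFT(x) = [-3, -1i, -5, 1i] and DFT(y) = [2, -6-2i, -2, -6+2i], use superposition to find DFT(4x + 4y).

By linearity: DFT(4x + 4y) = 4·DFT(x) + 4·DFT(y)
= 4·[-3, -1i, -5, 1i] + 4·[2, -6-2i, -2, -6+2i]

Computing element-wise:
Z[0] = 4·(-3) + 4·(2) = -4
Z[1] = 4·(-1i) + 4·(-6-2i) = -24-12i
Z[2] = 4·(-5) + 4·(-2) = -28
Z[3] = 4·(1i) + 4·(-6+2i) = -24+12i

DFT(4x + 4y) = 4·X + 4·Y = [-4, -24-12i, -28, -24+12i]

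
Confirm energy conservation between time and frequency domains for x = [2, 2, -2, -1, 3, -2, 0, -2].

Time domain:
Σ|x[n]|² = |2|² + |2|² + |-2|² + |-1|² + |3|² + |-2|² + |0|² + |-2|² = 30.0000

Frequency domain:
(1/8)Σ|X[k]|² = (1/8)(|0|² + |1.1213-1.5355i|² + |7-3i|² + |-3.1213-5.5355i|² + |6|² + |-3.1213+5.5355i|² + |7+3i|² + |1.1213+1.5355i|²) = (1/8)·240.0000 = 30.0000

Both sides agree, confirming Parseval's theorem.

Σ|x[n]|² = (1/N)Σ|X[k]|² = 30.0000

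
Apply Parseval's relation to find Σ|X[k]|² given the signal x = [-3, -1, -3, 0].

Parseval: Σ|x[n]|² = (1/N)Σ|X[k]|², so Σ|X[k]|² = N·Σ|x[n]|² = 4·19.0000

Σ|X[k]|² = N·Σ|x[n]|² = 4·19.0000 = 76.0000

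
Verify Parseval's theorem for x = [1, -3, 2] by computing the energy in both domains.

Time domain:
Σ|x[n]|² = |1|² + |-3|² + |2|² = 14.0000

Frequency domain:
(1/3)Σ|X[k]|² = (1/3)(|0|² + |1.5000+4.3301i|² + |1.5000-4.3301i|²) = (1/3)·42.0000 = 14.0000

Both sides agree, confirming Parseval's theorem.

Σ|x[n]|² = (1/N)Σ|X[k]|² = 14.0000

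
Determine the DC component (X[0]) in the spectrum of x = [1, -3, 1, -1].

X[0] = Σ(n=0 to 3) x[n] · ω_4^0 = Σ x[n]
= (1) + (-3) + (1) + (-1)

X[0] = -2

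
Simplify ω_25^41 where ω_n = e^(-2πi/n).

Since ω_25^25 = 1, powers reduce modulo 25.
41 mod 25 = 16
So ω_25^41 = ω_25^16 = e^(-2πi·16/25)

ω_25^41 = ω_25^16 = -0.6374+0.7705i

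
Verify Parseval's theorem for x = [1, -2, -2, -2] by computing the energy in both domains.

Time domain:
Σ|x[n]|² = |1|² + |-2|² + |-2|² + |-2|² = 13.0000

Frequency domain:
(1/4)Σ|X[k]|² = (1/4)(|-5|² + |3|² + |3|² + |3|²) = (1/4)·52.0000 = 13.0000

Both sides agree, confirming Parseval's theorem.

Σ|x[n]|² = (1/N)Σ|X[k]|² = 13.0000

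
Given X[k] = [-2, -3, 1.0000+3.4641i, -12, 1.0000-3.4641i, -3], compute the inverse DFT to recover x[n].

x[n] = (1/6) Σ(k=0 to 5) X[k] · e^(2πikn/6)

Computing each x[n]:
x[0] = -3
x[1] = 0
x[2] = -1
x[3] = 3
x[4] = -3
x[5] = 2

x = [-3, 0, -1, 3, -3, 2]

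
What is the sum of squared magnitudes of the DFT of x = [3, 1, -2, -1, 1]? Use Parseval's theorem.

Parseval: Σ|x[n]|² = (1/N)Σ|X[k]|², so Σ|X[k]|² = N·Σ|x[n]|² = 5·16.0000

Σ|X[k]|² = N·Σ|x[n]|² = 5·16.0000 = 80.0000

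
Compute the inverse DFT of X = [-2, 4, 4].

x[n] = (1/3) Σ(k=0 to 2) X[k] · e^(2πikn/3)

Computing each x[n]:
x[0] = 2
x[1] = -2
x[2] = -2

x = [2, -2, -2]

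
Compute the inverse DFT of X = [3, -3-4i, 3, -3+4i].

x[n] = (1/4) Σ(k=0 to 3) X[k] · e^(2πikn/4)

Computing each x[n]:
x[0] = 0
x[1] = 2
x[2] = 3
x[3] = -2

x = [0, 2, 3, -2]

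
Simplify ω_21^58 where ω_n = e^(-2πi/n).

Since ω_21^21 = 1, powers reduce modulo 21.
58 mod 21 = 16
So ω_21^58 = ω_21^16 = e^(-2πi·16/21)

ω_21^58 = ω_21^16 = 0.0747+0.9972i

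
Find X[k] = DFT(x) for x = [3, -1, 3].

X[k] = Σ(n=0 to 2) x[n] · ω_3^(nk)
where ω_3 = e^(-2πi/3)

Computing each X[k]:
X[0] = 5
X[1] = 2.0000+3.4641i
X[2] = 2.0000-3.4641i

X = [5, 2.0000+3.4641i, 2.0000-3.4641i]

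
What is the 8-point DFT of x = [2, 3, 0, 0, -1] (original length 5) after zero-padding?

Original 5-point DFT: [4, 2.6180-3.8042i, 0.3820-2.3511i, 0.3820+2.3511i, 2.6180+3.8042i]
Zero-padded 8-point DFT provides frequency interpolation.

DFT_8([x, 0, ...]) = [4, 5.1213-2.1213i, 1-3i, 0.8787-2.1213i, -2, 0.8787+2.1213i, 1+3i, 5.1213+2.1213i]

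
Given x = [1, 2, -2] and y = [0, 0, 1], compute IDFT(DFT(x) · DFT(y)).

(x ⊛ y)[n] = Σ(m=0 to 2) x[m] · y[(n-m) mod 3]

Computing each output sample:
(x ⊛ y)[0] = 2
(x ⊛ y)[1] = -2
(x ⊛ y)[2] = 1

x ⊛ y = [2, -2, 1]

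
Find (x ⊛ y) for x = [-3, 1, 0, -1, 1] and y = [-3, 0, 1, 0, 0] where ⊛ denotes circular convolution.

(x ⊛ y)[n] = Σ(m=0 to 4) x[m] · y[(n-m) mod 5]

Computing each output sample:
(x ⊛ y)[0] = 8
(x ⊛ y)[1] = -2
(x ⊛ y)[2] = -3
(x ⊛ y)[3] = 4
(x ⊛ y)[4] = -3

x ⊛ y = [8, -2, -3, 4, -3]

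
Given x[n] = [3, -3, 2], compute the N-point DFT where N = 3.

X[k] = Σ(n=0 to 2) x[n] · ω_3^(nk)
where ω_3 = e^(-2πi/3)

Computing each X[k]:
X[0] = 2
X[1] = 3.5000+4.3301i
X[2] = 3.5000-4.3301i

X = [2, 3.5000+4.3301i, 3.5000-4.3301i]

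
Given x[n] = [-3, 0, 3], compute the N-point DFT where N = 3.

X[k] = Σ(n=0 to 2) x[n] · ω_3^(nk)
where ω_3 = e^(-2πi/3)

Computing each X[k]:
X[0] = 0
X[1] = -4.5000+2.5981i
X[2] = -4.5000-2.5981i

X = [0, -4.5000+2.5981i, -4.5000-2.5981i]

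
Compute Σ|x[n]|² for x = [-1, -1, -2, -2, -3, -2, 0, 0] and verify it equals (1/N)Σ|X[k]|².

Time domain:
Σ|x[n]|² = |-1|² + |-1|² + |-2|² + |-2|² + |-3|² + |-2|² + |0|² + |0|² = 23.0000

Frequency domain:
(1/8)Σ|X[k]|² = (1/8)(|-11|² + |4.1213+2.7071i|² + |-2+1i|² + |-0.1213-1.2929i|² + |-1|² + |-0.1213+1.2929i|² + |-2-1i|² + |4.1213-2.7071i|²) = (1/8)·184.0000 = 23.0000

Both sides agree, confirming Parseval's theorem.

Σ|x[n]|² = (1/N)Σ|X[k]|² = 23.0000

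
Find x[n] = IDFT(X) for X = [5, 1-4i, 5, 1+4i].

x[n] = (1/4) Σ(k=0 to 3) X[k] · e^(2πikn/4)

Computing each x[n]:
x[0] = 3
x[1] = 2
x[2] = 2
x[3] = -2

x = [3, 2, 2, -2]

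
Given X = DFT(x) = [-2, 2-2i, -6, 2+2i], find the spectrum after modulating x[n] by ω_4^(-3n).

Modulation property: DFT(ω_4^(-3n)·x[n]) = X[(k-3) mod 4], so circularly shift X by 3 positions.

X[k-3] = [2-2i, -6, 2+2i, -2]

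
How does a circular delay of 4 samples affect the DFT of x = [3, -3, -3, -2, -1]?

Time shift by 4: X_shifted[k] = ω_5^(4k) · X[k]
Shifted x = [-3, -3, -2, -1, 3]

DFT(x[n-4]) = [-6, -0.5729+6.2941i, -3.9271+2.5757i, -3.9271-2.5757i, -0.5729-6.2941i]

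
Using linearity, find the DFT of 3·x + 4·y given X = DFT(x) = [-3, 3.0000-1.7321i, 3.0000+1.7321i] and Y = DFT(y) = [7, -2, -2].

By linearity: DFT(3x + 4y) = 3·DFT(x) + 4·DFT(y)
= 3·[-3, 3.0000-1.7321i, 3.0000+1.7321i] + 4·[7, -2, -2]

Computing element-wise:
Z[0] = 3·(-3) + 4·(7) = 19
Z[1] = 3·(3.0000-1.7321i) + 4·(-2) = 1.0000-5.1963i
Z[2] = 3·(3.0000+1.7321i) + 4·(-2) = 1.0000+5.1963i

DFT(3x + 4y) = 3·X + 4·Y = [19, 1.0000-5.1963i, 1.0000+5.1963i]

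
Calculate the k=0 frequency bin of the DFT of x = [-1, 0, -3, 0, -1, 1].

X[0] = Σ(n=0 to 5) x[n] · ω_6^0 = Σ x[n]
= (-1) + (0) + (-3) + (0) + (-1) + (1)

X[0] = -4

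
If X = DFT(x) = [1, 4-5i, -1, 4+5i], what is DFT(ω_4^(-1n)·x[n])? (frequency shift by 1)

Modulation property: DFT(ω_4^(-1n)·x[n]) = X[(k-1) mod 4], so circularly shift X by 1 positions.

X[k-1] = [4+5i, 1, 4-5i, -1]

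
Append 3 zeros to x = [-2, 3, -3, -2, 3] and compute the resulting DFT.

Original 5-point DFT: [-1, 3.8992+0.5878i, -8.3992-0.9511i, -8.3992+0.9511i, 3.8992-0.5878i]
Zero-padded 8-point DFT provides frequency interpolation.

DFT_8([x, 0, ...]) = [-1, -1.4645+2.2929i, 4-5i, -8.5355-3.7071i, -3, -8.5355+3.7071i, 4+5i, -1.4645-2.2929i]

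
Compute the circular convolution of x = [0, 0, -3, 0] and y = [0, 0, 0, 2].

(x ⊛ y)[n] = Σ(m=0 to 3) x[m] · y[(n-m) mod 4]

Computing each output sample:
(x ⊛ y)[0] = 0
(x ⊛ y)[1] = -6
(x ⊛ y)[2] = 0
(x ⊛ y)[3] = 0

x ⊛ y = [0, -6, 0, 0]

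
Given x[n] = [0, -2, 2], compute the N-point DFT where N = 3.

X[k] = Σ(n=0 to 2) x[n] · ω_3^(nk)
where ω_3 = e^(-2πi/3)

Computing each X[k]:
X[0] = 0
X[1] = 3.4641i
X[2] = -3.4641i

X = [0, 3.4641i, -3.4641i]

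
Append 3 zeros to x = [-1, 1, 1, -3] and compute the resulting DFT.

Original 4-point DFT: [-2, -2-4i, 2, -2+4i]
Zero-padded 7-point DFT provides frequency interpolation.

DFT_7([x, 0, ...]) = [-2, 2.1039-0.4551i, -3.9940-2.8865i, -0.6099+3.2727i, -0.6099-3.2727i, -3.9940+2.8865i, 2.1039+0.4551i]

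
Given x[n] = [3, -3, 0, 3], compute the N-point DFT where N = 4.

X[k] = Σ(n=0 to 3) x[n] · ω_4^(nk)
where ω_4 = e^(-2πi/4)

Computing each X[k]:
X[0] = 3
X[1] = 3+6i
X[2] = 3
X[3] = 3-6i

X = [3, 3+6i, 3, 3-6i]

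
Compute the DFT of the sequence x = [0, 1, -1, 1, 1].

X[k] = Σ(n=0 to 4) x[n] · ω_5^(nk)
where ω_5 = e^(-2πi/5)

Computing each X[k]:
X[0] = 2
X[1] = 0.6180+1.1756i
X[2] = -1.6180-1.9021i
X[3] = -1.6180+1.9021i
X[4] = 0.6180-1.1756i

X = [2, 0.6180+1.1756i, -1.6180-1.9021i, -1.6180+1.9021i, 0.6180-1.1756i]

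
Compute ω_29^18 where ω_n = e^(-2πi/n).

ω_29^18 = e^(-2πi·18/29)
= cos(-2π·18/29) + i·sin(-2π·18/29)
= cos(-36π/29) + i·sin(-36π/29)

ω_29^18 = cos(-36π/29) + i·sin(-36π/29) = -0.7260+0.6877i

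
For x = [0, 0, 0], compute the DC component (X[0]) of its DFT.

X[0] = Σ(n=0 to 2) x[n] · ω_3^0 = Σ x[n]
= (0) + (0) + (0)

X[0] = 0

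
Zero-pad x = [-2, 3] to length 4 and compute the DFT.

Original 2-point DFT: [1, -5]
Zero-padded 4-point DFT provides frequency interpolation.

DFT_4([x, 0, ...]) = [1, -2-3i, -5, -2+3i]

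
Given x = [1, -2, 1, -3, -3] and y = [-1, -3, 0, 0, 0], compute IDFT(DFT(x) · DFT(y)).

(x ⊛ y)[n] = Σ(m=0 to 4) x[m] · y[(n-m) mod 5]

Computing each output sample:
(x ⊛ y)[0] = 8
(x ⊛ y)[1] = -1
(x ⊛ y)[2] = 5
(x ⊛ y)[3] = 0
(x ⊛ y)[4] = 12

x ⊛ y = [8, -1, 5, 0, 12]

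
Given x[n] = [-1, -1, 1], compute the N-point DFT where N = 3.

X[k] = Σ(n=0 to 2) x[n] · ω_3^(nk)
where ω_3 = e^(-2πi/3)

Computing each X[k]:
X[0] = -1
X[1] = -1.0000+1.7321i
X[2] = -1.0000-1.7321i

X = [-1, -1.0000+1.7321i, -1.0000-1.7321i]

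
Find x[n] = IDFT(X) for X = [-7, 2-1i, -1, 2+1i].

x[n] = (1/4) Σ(k=0 to 3) X[k] · e^(2πikn/4)

Computing each x[n]:
x[0] = -1
x[1] = -1
x[2] = -3
x[3] = -2

x = [-1, -1, -3, -2]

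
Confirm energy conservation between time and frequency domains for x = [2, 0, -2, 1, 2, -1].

Time domain:
Σ|x[n]|² = |2|² + |0|² + |-2|² + |1|² + |2|² + |-1|² = 14.0000

Frequency domain:
(1/6)Σ|X[k]|² = (1/6)(|2|² + |0.5000+2.5981i|² + |3.5000-4.3301i|² + |2|² + |3.5000+4.3301i|² + |0.5000-2.5981i|²) = (1/6)·84.0000 = 14.0000

Both sides agree, confirming Parseval's theorem.

Σ|x[n]|² = (1/N)Σ|X[k]|² = 14.0000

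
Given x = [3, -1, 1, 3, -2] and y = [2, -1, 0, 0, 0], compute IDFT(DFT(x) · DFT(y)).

(x ⊛ y)[n] = Σ(m=0 to 4) x[m] · y[(n-m) mod 5]

Computing each output sample:
(x ⊛ y)[0] = 8
(x ⊛ y)[1] = -5
(x ⊛ y)[2] = 3
(x ⊛ y)[3] = 5
(x ⊛ y)[4] = -7

x ⊛ y = [8, -5, 3, 5, -7]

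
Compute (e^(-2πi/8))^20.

Since ω_8^8 = 1, powers reduce modulo 8.
20 mod 8 = 4
So ω_8^20 = ω_8^4 = e^(-2πi·4/8)

ω_8^20 = ω_8^4 = -1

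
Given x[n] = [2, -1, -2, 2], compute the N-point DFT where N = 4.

X[k] = Σ(n=0 to 3) x[n] · ω_4^(nk)
where ω_4 = e^(-2πi/4)

Computing each X[k]:
X[0] = 1
X[1] = 4+3i
X[2] = -1
X[3] = 4-3i

X = [1, 4+3i, -1, 4-3i]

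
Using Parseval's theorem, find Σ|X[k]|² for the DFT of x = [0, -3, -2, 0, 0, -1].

Parseval: Σ|x[n]|² = (1/N)Σ|X[k]|², so Σ|X[k]|² = N·Σ|x[n]|² = 6·14.0000

Σ|X[k]|² = N·Σ|x[n]|² = 6·14.0000 = 84.0000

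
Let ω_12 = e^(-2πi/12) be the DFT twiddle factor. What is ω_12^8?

ω_12^8 = e^(-2πi·8/12)
= cos(-2π·8/12) + i·sin(-2π·8/12)
= cos(-16π/12) + i·sin(-16π/12)

ω_12^8 = cos(-16π/12) + i·sin(-16π/12) = -0.5000+0.8660i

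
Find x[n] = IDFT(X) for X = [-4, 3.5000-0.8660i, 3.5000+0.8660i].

x[n] = (1/3) Σ(k=0 to 2) X[k] · e^(2πikn/3)

Computing each x[n]:
x[0] = 1
x[1] = -2
x[2] = -3

x = [1, -2, -3]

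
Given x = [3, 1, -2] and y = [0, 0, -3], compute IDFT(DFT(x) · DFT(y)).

(x ⊛ y)[n] = Σ(m=0 to 2) x[m] · y[(n-m) mod 3]

Computing each output sample:
(x ⊛ y)[0] = -3
(x ⊛ y)[1] = 6
(x ⊛ y)[2] = -9

x ⊛ y = [-3, 6, -9]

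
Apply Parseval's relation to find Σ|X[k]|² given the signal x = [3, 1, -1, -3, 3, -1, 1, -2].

Parseval: Σ|x[n]|² = (1/N)Σ|X[k]|², so Σ|X[k]|² = N·Σ|x[n]|² = 8·35.0000

Σ|X[k]|² = N·Σ|x[n]|² = 8·35.0000 = 280.0000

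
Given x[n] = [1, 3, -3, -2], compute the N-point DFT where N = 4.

X[k] = Σ(n=0 to 3) x[n] · ω_4^(nk)
where ω_4 = e^(-2πi/4)

Computing each X[k]:
X[0] = -1
X[1] = 4-5i
X[2] = -3
X[3] = 4+5i

X = [-1, 4-5i, -3, 4+5i]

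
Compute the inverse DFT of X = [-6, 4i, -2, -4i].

x[n] = (1/4) Σ(k=0 to 3) X[k] · e^(2πikn/4)

Computing each x[n]:
x[0] = -2
x[1] = -3
x[2] = -2
x[3] = 1

x = [-2, -3, -2, 1]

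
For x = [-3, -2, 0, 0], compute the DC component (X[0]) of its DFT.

X[0] = Σ(n=0 to 3) x[n] · ω_4^0 = Σ x[n]
= (-3) + (-2) + (0) + (0)

X[0] = -5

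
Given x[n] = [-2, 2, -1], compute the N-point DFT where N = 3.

X[k] = Σ(n=0 to 2) x[n] · ω_3^(nk)
where ω_3 = e^(-2πi/3)

Computing each X[k]:
X[0] = -1
X[1] = -2.5000-2.5981i
X[2] = -2.5000+2.5981i

X = [-1, -2.5000-2.5981i, -2.5000+2.5981i]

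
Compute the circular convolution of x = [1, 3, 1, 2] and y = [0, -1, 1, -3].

(x ⊛ y)[n] = Σ(m=0 to 3) x[m] · y[(n-m) mod 4]

Computing each output sample:
(x ⊛ y)[0] = -10
(x ⊛ y)[1] = -2
(x ⊛ y)[2] = -8
(x ⊛ y)[3] = -1

x ⊛ y = [-10, -2, -8, -1]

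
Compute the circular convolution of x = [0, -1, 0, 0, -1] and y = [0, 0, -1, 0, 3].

(x ⊛ y)[n] = Σ(m=0 to 4) x[m] · y[(n-m) mod 5]

Computing each output sample:
(x ⊛ y)[0] = -3
(x ⊛ y)[1] = 1
(x ⊛ y)[2] = 0
(x ⊛ y)[3] = -2
(x ⊛ y)[4] = 0

x ⊛ y = [-3, 1, 0, -2, 0]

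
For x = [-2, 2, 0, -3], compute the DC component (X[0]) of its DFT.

X[0] = Σ(n=0 to 3) x[n] · ω_4^0 = Σ x[n]
= (-2) + (2) + (0) + (-3)

X[0] = -3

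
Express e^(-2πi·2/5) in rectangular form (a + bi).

ω_5^2 = e^(-2πi·2/5)
= cos(-2π·2/5) + i·sin(-2π·2/5)
= cos(-4π/5) + i·sin(-4π/5)

ω_5^2 = cos(-4π/5) + i·sin(-4π/5) = -0.8090-0.5878i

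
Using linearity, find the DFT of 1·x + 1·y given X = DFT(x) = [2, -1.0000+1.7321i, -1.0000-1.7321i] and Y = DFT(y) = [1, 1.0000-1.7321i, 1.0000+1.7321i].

By linearity: DFT(1x + 1y) = 1·DFT(x) + 1·DFT(y)
= 1·[2, -1.0000+1.7321i, -1.0000-1.7321i] + 1·[1, 1.0000-1.7321i, 1.0000+1.7321i]

Computing element-wise:
Z[0] = 1·(2) + 1·(1) = 3
Z[1] = 1·(-1.0000+1.7321i) + 1·(1.0000-1.7321i) = 0
Z[2] = 1·(-1.0000-1.7321i) + 1·(1.0000+1.7321i) = 0

DFT(1x + 1y) = 1·X + 1·Y = [3, 0, 0]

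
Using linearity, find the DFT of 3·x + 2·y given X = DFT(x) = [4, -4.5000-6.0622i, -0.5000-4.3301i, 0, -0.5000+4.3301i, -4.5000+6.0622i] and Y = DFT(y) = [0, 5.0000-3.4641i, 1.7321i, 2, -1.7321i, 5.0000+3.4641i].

By linearity: DFT(3x + 2y) = 3·DFT(x) + 2·DFT(y)
= 3·[4, -4.5000-6.0622i, -0.5000-4.3301i, 0, -0.5000+4.3301i, -4.5000+6.0622i] + 2·[0, 5.0000-3.4641i, 1.7321i, 2, -1.7321i, 5.0000+3.4641i]

Computing element-wise:
Z[0] = 3·(4) + 2·(0) = 12
Z[1] = 3·(-4.5000-6.0622i) + 2·(5.0000-3.4641i) = -3.5000-25.1148i
Z[2] = 3·(-0.5000-4.3301i) + 2·(1.7321i) = -1.5000-9.5261i
Z[3] = 3·(0) + 2·(2) = 4
Z[4] = 3·(-0.5000+4.3301i) + 2·(-1.7321i) = -1.5000+9.5261i
Z[5] = 3·(-4.5000+6.0622i) + 2·(5.0000+3.4641i) = -3.5000+25.1148i

DFT(3x + 2y) = 3·X + 2·Y = [12, -3.5000-25.1148i, -1.5000-9.5261i, 4, -1.5000+9.5261i, -3.5000+25.1148i]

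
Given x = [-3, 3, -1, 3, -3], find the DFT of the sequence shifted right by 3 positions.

Time shift by 3: X_shifted[k] = ω_5^(3k) · X[k]
Shifted x = [-1, 3, -3, -3, 3]

DFT(x[n-3]) = [-1, 5.7082, -7.7082, -7.7082, 5.7082]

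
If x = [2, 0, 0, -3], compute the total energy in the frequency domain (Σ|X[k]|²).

Parseval: Σ|x[n]|² = (1/N)Σ|X[k]|², so Σ|X[k]|² = N·Σ|x[n]|² = 4·13.0000

Σ|X[k]|² = N·Σ|x[n]|² = 4·13.0000 = 52.0000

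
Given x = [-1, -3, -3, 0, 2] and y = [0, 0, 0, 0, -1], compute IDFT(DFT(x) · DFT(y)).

(x ⊛ y)[n] = Σ(m=0 to 4) x[m] · y[(n-m) mod 5]

Computing each output sample:
(x ⊛ y)[0] = 3
(x ⊛ y)[1] = 3
(x ⊛ y)[2] = 0
(x ⊛ y)[3] = -2
(x ⊛ y)[4] = 1

x ⊛ y = [3, 3, 0, -2, 1]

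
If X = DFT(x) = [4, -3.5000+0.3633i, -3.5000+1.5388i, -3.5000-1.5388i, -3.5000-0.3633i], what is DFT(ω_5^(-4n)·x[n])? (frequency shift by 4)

Modulation property: DFT(ω_5^(-4n)·x[n]) = X[(k-4) mod 5], so circularly shift X by 4 positions.

X[k-4] = [-3.5000+0.3633i, -3.5000+1.5388i, -3.5000-1.5388i, -3.5000-0.3633i, 4]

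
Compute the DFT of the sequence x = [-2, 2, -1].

X[k] = Σ(n=0 to 2) x[n] · ω_3^(nk)
where ω_3 = e^(-2πi/3)

Computing each X[k]:
X[0] = -1
X[1] = -2.5000-2.5981i
X[2] = -2.5000+2.5981i

X = [-1, -2.5000-2.5981i, -2.5000+2.5981i]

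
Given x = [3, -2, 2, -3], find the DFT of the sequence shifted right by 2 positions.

Time shift by 2: X_shifted[k] = ω_4^(2k) · X[k]
Shifted x = [2, -3, 3, -2]

DFT(x[n-2]) = [0, -1+1i, 10, -1-1i]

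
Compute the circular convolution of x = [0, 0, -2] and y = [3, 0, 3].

(x ⊛ y)[n] = Σ(m=0 to 2) x[m] · y[(n-m) mod 3]

Computing each output sample:
(x ⊛ y)[0] = 0
(x ⊛ y)[1] = -6
(x ⊛ y)[2] = -6

x ⊛ y = [0, -6, -6]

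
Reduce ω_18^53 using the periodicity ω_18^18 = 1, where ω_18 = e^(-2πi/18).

Since ω_18^18 = 1, powers reduce modulo 18.
53 mod 18 = 17
So ω_18^53 = ω_18^17 = e^(-2πi·17/18)

ω_18^53 = ω_18^17 = 0.9397+0.3420i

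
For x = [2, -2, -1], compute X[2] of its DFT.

X[2] = Σ(n=0 to 2) x[n] · ω_3^(2n) where ω_3 = e^(-2πi/3)
= (2)·ω_3^0 + (-2)·ω_3^2 + (-1)·ω_3^4

X[2] = 3.5000-0.8660i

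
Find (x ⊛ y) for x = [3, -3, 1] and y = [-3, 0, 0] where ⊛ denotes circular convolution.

(x ⊛ y)[n] = Σ(m=0 to 2) x[m] · y[(n-m) mod 3]

Computing each output sample:
(x ⊛ y)[0] = -9
(x ⊛ y)[1] = 9
(x ⊛ y)[2] = -3

x ⊛ y = [-9, 9, -3]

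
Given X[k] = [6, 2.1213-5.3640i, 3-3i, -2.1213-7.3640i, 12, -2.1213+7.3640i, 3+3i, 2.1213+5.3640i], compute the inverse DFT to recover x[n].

x[n] = (1/8) Σ(k=0 to 7) X[k] · e^(2πikn/8)

Computing each x[n]:
x[0] = 3
x[1] = 3
x[2] = 1
x[3] = 0
x[4] = 3
x[5] = -3
x[6] = 2
x[7] = -3

x = [3, 3, 1, 0, 3, -3, 2, -3]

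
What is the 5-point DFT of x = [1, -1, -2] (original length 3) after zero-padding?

Original 3-point DFT: [-2, 2.5000-0.8660i, 2.5000+0.8660i]
Zero-padded 5-point DFT provides frequency interpolation.

DFT_5([x, 0, ...]) = [-2, 2.3090+2.1266i, 1.1910-1.3143i, 1.1910+1.3143i, 2.3090-2.1266i]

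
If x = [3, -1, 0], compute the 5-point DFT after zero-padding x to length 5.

Original 3-point DFT: [2, 3.5000+0.8660i, 3.5000-0.8660i]
Zero-padded 5-point DFT provides frequency interpolation.

DFT_5([x, 0, ...]) = [2, 2.6910+0.9511i, 3.8090+0.5878i, 3.8090-0.5878i, 2.6910-0.9511i]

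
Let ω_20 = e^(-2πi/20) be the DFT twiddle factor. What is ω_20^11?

ω_20^11 = e^(-2πi·11/20)
= cos(-2π·11/20) + i·sin(-2π·11/20)
= cos(-22π/20) + i·sin(-22π/20)

ω_20^11 = cos(-22π/20) + i·sin(-22π/20) = -0.9511+0.3090i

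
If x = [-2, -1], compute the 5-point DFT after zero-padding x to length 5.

Original 2-point DFT: [-3, -1]
Zero-padded 5-point DFT provides frequency interpolation.

DFT_5([x, 0, ...]) = [-3, -2.3090+0.9511i, -1.1910+0.5878i, -1.1910-0.5878i, -2.3090-0.9511i]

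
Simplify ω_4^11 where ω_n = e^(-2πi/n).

Since ω_4^4 = 1, powers reduce modulo 4.
11 mod 4 = 3
So ω_4^11 = ω_4^3 = e^(-2πi·3/4)

ω_4^11 = ω_4^3 = 1i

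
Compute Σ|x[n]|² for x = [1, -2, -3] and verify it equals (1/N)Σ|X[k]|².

Time domain:
Σ|x[n]|² = |1|² + |-2|² + |-3|² = 14.0000

Frequency domain:
(1/3)Σ|X[k]|² = (1/3)(|-4|² + |3.5000-0.8660i|² + |3.5000+0.8660i|²) = (1/3)·42.0000 = 14.0000

Both sides agree, confirming Parseval's theorem.

Σ|x[n]|² = (1/N)Σ|X[k]|² = 14.0000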